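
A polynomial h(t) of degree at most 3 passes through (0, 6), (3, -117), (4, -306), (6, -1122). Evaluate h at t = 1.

3

Using the Lagrange interpolation formula with nodes 0, 3, 4, 6:
  L_0(t) = (t - 3)(t - 4)(t - 6) / -72
  L_1(t) = t(t - 4)(t - 6) / 9
  L_2(t) = t(t - 3)(t - 6) / -8
  L_3(t) = t(t - 3)(t - 4) / 36
Then h(t) = 6·L_0(t) - 117·L_1(t) - 306·L_2(t) - 1122·L_3(t).
Expanding and collecting terms gives h(t) = -6t^3 + 5t^2 - 2t + 6.
Evaluating at t = 1: h(1) = 3.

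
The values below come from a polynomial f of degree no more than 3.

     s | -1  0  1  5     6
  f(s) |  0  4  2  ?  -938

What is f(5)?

The 4 known points determine the degree-3 polynomial uniquely.
Write f(s) = as^3 + bs^2 + cs + d. Substituting each data point gives a linear system:
  -a + b - c + d = 0
  d = 4
  a + b + c + d = 2
  216a + 36b + 6c + d = -938
Solving the system yields a = -4, b = -3, c = 5, d = 4.
So f(s) = -4s³ - 3s² + 5s + 4.
Then f(5) = -546.

-546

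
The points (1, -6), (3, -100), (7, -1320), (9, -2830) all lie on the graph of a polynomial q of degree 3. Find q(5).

Using the Lagrange interpolation formula with nodes 1, 3, 7, 9:
  L_0(t) = (t - 3)(t - 7)(t - 9) / -96
  L_1(t) = (t - 1)(t - 7)(t - 9) / 48
  L_2(t) = (t - 1)(t - 3)(t - 9) / -48
  L_3(t) = (t - 1)(t - 3)(t - 7) / 96
Then q(t) = -6·L_0(t) - 100·L_1(t) - 1320·L_2(t) - 2830·L_3(t).
Expanding and collecting terms gives q(t) = -4t^3 + t^2 + t - 4.
Evaluating at t = 5: q(5) = -474.

-474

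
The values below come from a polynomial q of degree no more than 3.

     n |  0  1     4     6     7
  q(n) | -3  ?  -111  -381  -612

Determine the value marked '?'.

The 4 known points determine the degree-3 polynomial uniquely.
Write q(n) = an^3 + bn^2 + cn + d. Substituting each data point gives a linear system:
  d = -3
  64a + 16b + 4c + d = -111
  216a + 36b + 6c + d = -381
  343a + 49b + 7c + d = -612
Solving the system yields a = -2, b = 2, c = -3, d = -3.
So q(n) = -2n^3 + 2n^2 - 3n - 3.
Then q(1) = -6.

-6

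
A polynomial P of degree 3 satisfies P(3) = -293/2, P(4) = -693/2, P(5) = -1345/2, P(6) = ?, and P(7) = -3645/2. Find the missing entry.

-2309/2

The 4 known points determine the degree-3 polynomial uniquely.
Write P(t) = at^3 + bt^2 + ct + d. Substituting each data point gives a linear system:
  27a + 9b + 3c + d = -293/2
  64a + 16b + 4c + d = -693/2
  125a + 25b + 5c + d = -1345/2
  343a + 49b + 7c + d = -3645/2
Solving the system yields a = -5, b = -3, c = 6, d = -5/2.
So P(t) = -5t³ - 3t² + 6t - 5/2.
Then P(6) = -2309/2.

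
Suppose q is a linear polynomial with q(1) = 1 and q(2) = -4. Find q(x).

q(x) = -5x + 6

Using the Lagrange interpolation formula with nodes 1, 2:
  L_0(x) = (x - 2) / -1
  L_1(x) = (x - 1) / 1
Then q(x) = 1·L_0(x) - 4·L_1(x).
Expanding and collecting terms gives q(x) = -5x + 6.
Check: q(1) = 1. ✓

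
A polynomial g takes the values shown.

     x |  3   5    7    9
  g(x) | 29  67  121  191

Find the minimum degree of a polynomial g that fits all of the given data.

Forward differences of the values at x = 3, 5, 7, 9:
  g  : 29  67  121  191
  Δ  : 38  54  70
  Δ^2: 16  16
  Δ^3: 0
The second differences are constant (16) and nonzero, while all higher differences vanish, so the minimal degree is 2.

2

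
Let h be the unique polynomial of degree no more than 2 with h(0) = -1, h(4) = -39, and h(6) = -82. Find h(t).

Write h(t) = at^2 + bt + c. Substituting each data point gives a linear system:
  c = -1
  16a + 4b + c = -39
  36a + 6b + c = -82
Solving the system yields a = -2, b = -3/2, c = -1.
So h(t) = -2t^2 - (3/2)t - 1.
Check: h(4) = -39. ✓

h(t) = -2t^2 - (3/2)t - 1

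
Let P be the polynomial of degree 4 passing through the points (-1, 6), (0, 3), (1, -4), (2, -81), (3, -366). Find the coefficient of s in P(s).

0

Write P(s) = as^4 + bs^3 + cs^2 + ds + e. Substituting each data point gives a linear system:
  a - b + c - d + e = 6
  e = 3
  a + b + c + d + e = -4
  16a + 8b + 4c + 2d + e = -81
  81a + 27b + 9c + 3d + e = -366
Solving the system yields a = -3, b = -5, c = 1, d = 0, e = 3.
So P(s) = -3s^4 - 5s^3 + s^2 + 3.
The coefficient of s is 0.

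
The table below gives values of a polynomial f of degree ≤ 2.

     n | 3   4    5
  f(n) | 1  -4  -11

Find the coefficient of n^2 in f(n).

-1

Write f(n) = an^2 + bn + c. Substituting each data point gives a linear system:
  9a + 3b + c = 1
  16a + 4b + c = -4
  25a + 5b + c = -11
Solving the system yields a = -1, b = 2, c = 4.
So f(n) = -n² + 2n + 4.
The leading coefficient is -1.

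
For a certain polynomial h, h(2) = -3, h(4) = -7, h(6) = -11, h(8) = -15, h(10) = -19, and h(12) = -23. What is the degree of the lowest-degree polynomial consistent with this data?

Forward differences of the values at u = 2, 4, 6, 8, 10, 12:
  h  : -3  -7  -11  -15  -19  -23
  Δ  : -4  -4  -4  -4  -4
  Δ^2: 0  0  0  0
  Δ^3: 0  0  0
  Δ^4: 0  0
  Δ^5: 0
The first differences are constant (-4) and nonzero, while all higher differences vanish, so the minimal degree is 1.

1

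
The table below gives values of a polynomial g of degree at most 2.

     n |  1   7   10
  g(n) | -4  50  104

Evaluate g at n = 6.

Using the Lagrange interpolation formula with nodes 1, 7, 10:
  L_0(n) = (n - 7)(n - 10) / 54
  L_1(n) = (n - 1)(n - 10) / -18
  L_2(n) = (n - 1)(n - 7) / 27
Then g(n) = -4·L_0(n) + 50·L_1(n) + 104·L_2(n).
Expanding and collecting terms gives g(n) = n^2 + n - 6.
Evaluating at n = 6: g(6) = 36.

36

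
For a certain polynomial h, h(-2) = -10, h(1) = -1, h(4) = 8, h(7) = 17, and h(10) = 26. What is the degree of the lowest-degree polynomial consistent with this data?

Forward differences of the values at n = -2, 1, 4, 7, 10:
  h  : -10  -1  8  17  26
  Δ  : 9  9  9  9
  Δ^2: 0  0  0
  Δ^3: 0  0
  Δ^4: 0
The first differences are constant (9) and nonzero, while all higher differences vanish, so the minimal degree is 1.

1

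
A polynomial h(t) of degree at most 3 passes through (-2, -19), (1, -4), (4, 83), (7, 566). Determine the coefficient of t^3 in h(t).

2

Write h(t) = at^3 + bt^2 + ct + d. Substituting each data point gives a linear system:
  -8a + 4b - 2c + d = -19
  a + b + c + d = -4
  64a + 16b + 4c + d = 83
  343a + 49b + 7c + d = 566
Solving the system yields a = 2, b = -2, c = -3, d = -1.
So h(t) = 2t^3 - 2t^2 - 3t - 1.
The leading coefficient is 2.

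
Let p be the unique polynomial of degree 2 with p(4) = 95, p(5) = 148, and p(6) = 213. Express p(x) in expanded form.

Using the Lagrange interpolation formula with nodes 4, 5, 6:
  L_0(x) = (x - 5)(x - 6) / 2
  L_1(x) = (x - 4)(x - 6) / -1
  L_2(x) = (x - 4)(x - 5) / 2
Then p(x) = 95·L_0(x) + 148·L_1(x) + 213·L_2(x).
Expanding and collecting terms gives p(x) = 6x^2 - x + 3.
Check: p(6) = 213. ✓

p(x) = 6x^2 - x + 3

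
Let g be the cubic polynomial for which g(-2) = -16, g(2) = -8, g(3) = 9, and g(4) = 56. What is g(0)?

Write g(s) = as^3 + bs^2 + cs + d. Substituting each data point gives a linear system:
  -8a + 4b - 2c + d = -16
  8a + 4b + 2c + d = -8
  27a + 9b + 3c + d = 9
  64a + 16b + 4c + d = 56
Solving the system yields a = 2, b = -3, c = -6, d = 0.
So g(s) = 2s³ - 3s² - 6s.
Then g(0) = 0.

0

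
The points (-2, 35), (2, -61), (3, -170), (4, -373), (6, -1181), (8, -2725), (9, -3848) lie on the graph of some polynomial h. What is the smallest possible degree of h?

Divided differences on the nodes -2, 2, 3, 4, 6, 8, 9:
  order 0: 35  -61  -170  -373  -1181  -2725  -3848
  order 1: -24  -109  -203  -404  -772  -1123
  order 2: -17  -47  -67  -92  -117
  order 3: -5  -5  -5  -5
  order 4: 0  0  0
  order 5: 0  0
  order 6: 0
The order-3 divided differences are all -5 (nonzero) and every higher order vanishes, so the data lies on a polynomial of degree exactly 3.

3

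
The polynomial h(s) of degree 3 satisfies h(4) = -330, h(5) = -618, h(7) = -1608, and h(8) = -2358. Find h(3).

-148

Using the Lagrange interpolation formula with nodes 4, 5, 7, 8:
  L_0(s) = (s - 5)(s - 7)(s - 8) / -12
  L_1(s) = (s - 4)(s - 7)(s - 8) / 6
  L_2(s) = (s - 4)(s - 5)(s - 8) / -6
  L_3(s) = (s - 4)(s - 5)(s - 7) / 12
Then h(s) = -330·L_0(s) - 618·L_1(s) - 1608·L_2(s) - 2358·L_3(s).
Expanding and collecting terms gives h(s) = -4s³ - 5s² + s + 2.
Evaluating at s = 3: h(3) = -148.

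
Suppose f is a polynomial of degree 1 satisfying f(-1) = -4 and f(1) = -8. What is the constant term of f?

-6

Write f(s) = as + b. Substituting each data point gives a linear system:
  -a + b = -4
  a + b = -8
Solving the system yields a = -2, b = -6.
So f(s) = -2s - 6.
The constant term is -6.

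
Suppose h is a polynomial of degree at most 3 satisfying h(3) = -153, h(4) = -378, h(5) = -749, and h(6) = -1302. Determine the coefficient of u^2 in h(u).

-1

Write h(u) = au^3 + bu^2 + cu + d. Substituting each data point gives a linear system:
  27a + 9b + 3c + d = -153
  64a + 16b + 4c + d = -378
  125a + 25b + 5c + d = -749
  216a + 36b + 6c + d = -1302
Solving the system yields a = -6, b = -1, c = 4, d = 6.
So h(u) = -6u³ - u² + 4u + 6.
The coefficient of u^2 is -1.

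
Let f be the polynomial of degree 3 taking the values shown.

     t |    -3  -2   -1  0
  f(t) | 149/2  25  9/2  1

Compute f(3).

Forward differences of the values at t = -3, -2, -1, 0:
  f  : 149/2  25  9/2  1
  Δ  : -99/2  -41/2  -7/2
  Δ^2: 29  17
  Δ^3: -12
The third differences are constant, confirming degree 3.
Interpolating (Newton forward form) and evaluating at t = 3 gives f(3) = -55/2.

-55/2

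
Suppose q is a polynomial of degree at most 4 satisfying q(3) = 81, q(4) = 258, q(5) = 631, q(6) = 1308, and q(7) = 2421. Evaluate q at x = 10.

Write q(x) = ax^4 + bx^3 + cx^2 + dx + e. Substituting each data point gives a linear system:
  81a + 27b + 9c + 3d + e = 81
  256a + 64b + 16c + 4d + e = 258
  625a + 125b + 25c + 5d + e = 631
  1296a + 216b + 36c + 6d + e = 1308
  2401a + 343b + 49c + 7d + e = 2421
Solving the system yields a = 1, b = 0, c = 1, d = -5, e = 6.
So q(x) = x^4 + x^2 - 5x + 6.
Then q(10) = 10056.

10056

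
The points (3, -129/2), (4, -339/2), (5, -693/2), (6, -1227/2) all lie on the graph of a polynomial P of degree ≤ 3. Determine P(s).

Write P(s) = as^3 + bs^2 + cs + d. Substituting each data point gives a linear system:
  27a + 9b + 3c + d = -129/2
  64a + 16b + 4c + d = -339/2
  125a + 25b + 5c + d = -693/2
  216a + 36b + 6c + d = -1227/2
Solving the system yields a = -3, b = 0, c = 6, d = -3/2.
So P(s) = -3s^3 + 6s - 3/2.
Check: P(5) = -693/2. ✓

P(s) = -3s^3 + 6s - 3/2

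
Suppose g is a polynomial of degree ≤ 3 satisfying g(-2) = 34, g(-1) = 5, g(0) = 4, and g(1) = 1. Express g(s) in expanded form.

g(s) = -5s^3 - s^2 + 3s + 4

Write g(s) = as^3 + bs^2 + cs + d. Substituting each data point gives a linear system:
  -8a + 4b - 2c + d = 34
  -a + b - c + d = 5
  d = 4
  a + b + c + d = 1
Solving the system yields a = -5, b = -1, c = 3, d = 4.
So g(s) = -5s³ - s² + 3s + 4.
Check: g(0) = 4. ✓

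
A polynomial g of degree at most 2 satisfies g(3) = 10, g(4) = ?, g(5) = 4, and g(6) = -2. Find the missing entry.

8

The 3 known points determine the degree-2 polynomial uniquely.
Write g(x) = ax^2 + bx + c. Substituting each data point gives a linear system:
  9a + 3b + c = 10
  25a + 5b + c = 4
  36a + 6b + c = -2
Solving the system yields a = -1, b = 5, c = 4.
So g(x) = -x² + 5x + 4.
Then g(4) = 8.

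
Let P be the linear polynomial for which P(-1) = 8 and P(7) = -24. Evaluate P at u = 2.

-4

Write P(u) = au + b. Substituting each data point gives a linear system:
  -a + b = 8
  7a + b = -24
Solving the system yields a = -4, b = 4.
So P(u) = -4u + 4.
Then P(2) = -4.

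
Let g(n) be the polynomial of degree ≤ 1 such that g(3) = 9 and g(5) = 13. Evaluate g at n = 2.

Using the Lagrange interpolation formula with nodes 3, 5:
  L_0(n) = (n - 5) / -2
  L_1(n) = (n - 3) / 2
Then g(n) = 9·L_0(n) + 13·L_1(n).
Expanding and collecting terms gives g(n) = 2n + 3.
Evaluating at n = 2: g(2) = 7.

7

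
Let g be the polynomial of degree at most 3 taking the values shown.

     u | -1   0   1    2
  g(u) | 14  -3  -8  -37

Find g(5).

-628

Forward differences of the values at u = -1, 0, 1, 2:
  g  : 14  -3  -8  -37
  Δ  : -17  -5  -29
  Δ^2: 12  -24
  Δ^3: -36
The third differences are constant, confirming degree 3.
Interpolating (Newton forward form) and evaluating at u = 5 gives g(5) = -628.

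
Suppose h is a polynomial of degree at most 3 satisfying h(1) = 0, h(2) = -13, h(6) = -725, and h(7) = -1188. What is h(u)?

Using the Lagrange interpolation formula with nodes 1, 2, 6, 7:
  L_0(u) = (u - 2)(u - 6)(u - 7) / -30
  L_1(u) = (u - 1)(u - 6)(u - 7) / 20
  L_2(u) = (u - 1)(u - 2)(u - 7) / -20
  L_3(u) = (u - 1)(u - 2)(u - 6) / 30
Then h(u) = 0·L_0(u) - 13·L_1(u) - 725·L_2(u) - 1188·L_3(u).
Expanding and collecting terms gives h(u) = -4u^3 + 3u^2 + 6u - 5.
Check: h(6) = -725. ✓

h(u) = -4u^3 + 3u^2 + 6u - 5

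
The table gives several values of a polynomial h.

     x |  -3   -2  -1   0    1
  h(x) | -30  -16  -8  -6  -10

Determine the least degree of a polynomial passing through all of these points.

Forward differences of the values at x = -3, -2, -1, 0, 1:
  h  : -30  -16  -8  -6  -10
  Δ  : 14  8  2  -4
  Δ^2: -6  -6  -6
  Δ^3: 0  0
  Δ^4: 0
The second differences are constant (-6) and nonzero, while all higher differences vanish, so the minimal degree is 2.

2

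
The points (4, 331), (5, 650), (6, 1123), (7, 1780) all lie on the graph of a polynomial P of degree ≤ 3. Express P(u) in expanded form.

P(u) = 5u^3 + 2u^2 - 4u - 5

Write P(u) = au^3 + bu^2 + cu + d. Substituting each data point gives a linear system:
  64a + 16b + 4c + d = 331
  125a + 25b + 5c + d = 650
  216a + 36b + 6c + d = 1123
  343a + 49b + 7c + d = 1780
Solving the system yields a = 5, b = 2, c = -4, d = -5.
So P(u) = 5u^3 + 2u^2 - 4u - 5.
Check: P(4) = 331. ✓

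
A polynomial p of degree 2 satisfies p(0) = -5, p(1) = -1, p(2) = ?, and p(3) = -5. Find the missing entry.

On equispaced nodes a degree-2 polynomial has vanishing third forward difference, so
  - p(0) + 3·p(1) - 3·p(2) + p(3) = 0.
Substituting the known values and solving for p(2):
  -3·p(2) = 3
  p(2) = -1.

-1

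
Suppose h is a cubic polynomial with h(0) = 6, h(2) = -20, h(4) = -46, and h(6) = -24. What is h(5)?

-44

Forward differences of the values at u = 0, 2, 4, 6:
  h  : 6  -20  -46  -24
  Δ  : -26  -26  22
  Δ^2: 0  48
  Δ^3: 48
The third differences are constant, confirming degree 3.
Interpolating (Newton forward form) and evaluating at u = 5 gives h(5) = -44.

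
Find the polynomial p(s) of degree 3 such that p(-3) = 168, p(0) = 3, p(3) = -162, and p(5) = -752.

Write p(s) = as^3 + bs^2 + cs + d. Substituting each data point gives a linear system:
  -27a + 9b - 3c + d = 168
  d = 3
  27a + 9b + 3c + d = -162
  125a + 25b + 5c + d = -752
Solving the system yields a = -6, b = 0, c = -1, d = 3.
So p(s) = -6s^3 - s + 3.
Check: p(3) = -162. ✓

p(s) = -6s^3 - s + 3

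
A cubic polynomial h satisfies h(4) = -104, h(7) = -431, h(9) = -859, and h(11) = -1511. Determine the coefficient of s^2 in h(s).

Write h(s) = as^3 + bs^2 + cs + d. Substituting each data point gives a linear system:
  64a + 16b + 4c + d = -104
  343a + 49b + 7c + d = -431
  729a + 81b + 9c + d = -859
  1331a + 121b + 11c + d = -1511
Solving the system yields a = -1, b = -1, c = -5, d = -4.
So h(s) = -s³ - s² - 5s - 4.
The coefficient of s^2 is -1.

-1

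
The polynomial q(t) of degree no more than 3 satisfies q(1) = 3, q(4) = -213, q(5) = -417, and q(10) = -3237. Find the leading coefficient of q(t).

-3

Write q(t) = at^3 + bt^2 + ct + d. Substituting each data point gives a linear system:
  a + b + c + d = 3
  64a + 16b + 4c + d = -213
  125a + 25b + 5c + d = -417
  1000a + 100b + 10c + d = -3237
Solving the system yields a = -3, b = -3, c = 6, d = 3.
So q(t) = -3t^3 - 3t^2 + 6t + 3.
The leading coefficient is -3.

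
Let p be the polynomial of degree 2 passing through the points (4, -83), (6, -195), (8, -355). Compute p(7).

Using the Lagrange interpolation formula with nodes 4, 6, 8:
  L_0(u) = (u - 6)(u - 8) / 8
  L_1(u) = (u - 4)(u - 8) / -4
  L_2(u) = (u - 4)(u - 6) / 8
Then p(u) = -83·L_0(u) - 195·L_1(u) - 355·L_2(u).
Expanding and collecting terms gives p(u) = -6u^2 + 4u - 3.
Evaluating at u = 7: p(7) = -269.

-269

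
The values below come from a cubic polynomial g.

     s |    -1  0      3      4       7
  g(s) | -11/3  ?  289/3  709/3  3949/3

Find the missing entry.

The 4 known points determine the degree-3 polynomial uniquely.
Write g(s) = as^3 + bs^2 + cs + d. Substituting each data point gives a linear system:
  -a + b - c + d = -11/3
  27a + 9b + 3c + d = 289/3
  64a + 16b + 4c + d = 709/3
  343a + 49b + 7c + d = 3949/3
Solving the system yields a = 4, b = -1, c = -1, d = 1/3.
So g(s) = 4s³ - s² - s + 1/3.
Then g(0) = 1/3.

1/3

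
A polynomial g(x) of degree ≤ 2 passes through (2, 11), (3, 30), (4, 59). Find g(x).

Write g(x) = ax^2 + bx + c. Substituting each data point gives a linear system:
  4a + 2b + c = 11
  9a + 3b + c = 30
  16a + 4b + c = 59
Solving the system yields a = 5, b = -6, c = 3.
So g(x) = 5x² - 6x + 3.
Check: g(4) = 59. ✓

g(x) = 5x^2 - 6x + 3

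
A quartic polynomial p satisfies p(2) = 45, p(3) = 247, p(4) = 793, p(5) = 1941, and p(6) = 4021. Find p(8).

Write p(x) = ax^4 + bx^3 + cx^2 + dx + e. Substituting each data point gives a linear system:
  16a + 8b + 4c + 2d + e = 45
  81a + 27b + 9c + 3d + e = 247
  256a + 64b + 16c + 4d + e = 793
  625a + 125b + 25c + 5d + e = 1941
  1296a + 216b + 36c + 6d + e = 4021
Solving the system yields a = 3, b = 1, c = -2, d = -2, e = 1.
So p(x) = 3x⁴ + x³ - 2x² - 2x + 1.
Then p(8) = 12657.

12657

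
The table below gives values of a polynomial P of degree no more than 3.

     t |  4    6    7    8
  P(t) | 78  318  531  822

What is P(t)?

Using the Lagrange interpolation formula with nodes 4, 6, 7, 8:
  L_0(t) = (t - 6)(t - 7)(t - 8) / -24
  L_1(t) = (t - 4)(t - 7)(t - 8) / 4
  L_2(t) = (t - 4)(t - 6)(t - 8) / -3
  L_3(t) = (t - 4)(t - 6)(t - 7) / 8
Then P(t) = 78·L_0(t) + 318·L_1(t) + 531·L_2(t) + 822·L_3(t).
Expanding and collecting terms gives P(t) = 2t³ - 3t² - 2t + 6.
Check: P(8) = 822. ✓

P(t) = 2t^3 - 3t^2 - 2t + 6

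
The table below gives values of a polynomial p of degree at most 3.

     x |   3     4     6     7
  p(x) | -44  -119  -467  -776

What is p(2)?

Using the Lagrange interpolation formula with nodes 3, 4, 6, 7:
  L_0(x) = (x - 4)(x - 6)(x - 7) / -12
  L_1(x) = (x - 3)(x - 6)(x - 7) / 6
  L_2(x) = (x - 3)(x - 4)(x - 7) / -6
  L_3(x) = (x - 3)(x - 4)(x - 6) / 12
Then p(x) = -44·L_0(x) - 119·L_1(x) - 467·L_2(x) - 776·L_3(x).
Expanding and collecting terms gives p(x) = -3x^3 + 6x^2 - 6x + 1.
Evaluating at x = 2: p(2) = -11.

-11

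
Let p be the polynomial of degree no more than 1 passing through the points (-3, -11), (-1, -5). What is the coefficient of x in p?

3

Write p(x) = ax + b. Substituting each data point gives a linear system:
  -3a + b = -11
  -a + b = -5
Solving the system yields a = 3, b = -2.
So p(x) = 3x - 2.
The leading coefficient is 3.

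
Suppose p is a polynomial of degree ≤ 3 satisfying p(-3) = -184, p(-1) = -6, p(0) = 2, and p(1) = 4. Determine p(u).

p(u) = 6u^3 - 3u^2 - u + 2

Using the Lagrange interpolation formula with nodes -3, -1, 0, 1:
  L_0(u) = (u + 1)u(u - 1) / -24
  L_1(u) = (u + 3)u(u - 1) / 4
  L_2(u) = (u + 3)(u + 1)(u - 1) / -3
  L_3(u) = (u + 3)(u + 1)u / 8
Then p(u) = -184·L_0(u) - 6·L_1(u) + 2·L_2(u) + 4·L_3(u).
Expanding and collecting terms gives p(u) = 6u^3 - 3u^2 - u + 2.
Check: p(1) = 4. ✓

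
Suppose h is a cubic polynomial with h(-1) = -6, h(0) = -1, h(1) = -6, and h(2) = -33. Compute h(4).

-201

Using the Lagrange interpolation formula with nodes -1, 0, 1, 2:
  L_0(x) = x(x - 1)(x - 2) / -6
  L_1(x) = (x + 1)(x - 1)(x - 2) / 2
  L_2(x) = (x + 1)x(x - 2) / -2
  L_3(x) = (x + 1)x(x - 1) / 6
Then h(x) = -6·L_0(x) - 1·L_1(x) - 6·L_2(x) - 33·L_3(x).
Expanding and collecting terms gives h(x) = -2x³ - 5x² + 2x - 1.
Evaluating at x = 4: h(4) = -201.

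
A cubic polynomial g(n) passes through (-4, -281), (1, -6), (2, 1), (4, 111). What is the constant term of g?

-5

Write g(n) = an^3 + bn^2 + cn + d. Substituting each data point gives a linear system:
  -64a + 16b - 4c + d = -281
  a + b + c + d = -6
  8a + 4b + 2c + d = 1
  64a + 16b + 4c + d = 111
Solving the system yields a = 3, b = -5, c = 1, d = -5.
So g(n) = 3n³ - 5n² + n - 5.
The constant term is -5.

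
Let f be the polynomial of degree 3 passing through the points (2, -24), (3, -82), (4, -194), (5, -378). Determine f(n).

f(n) = -3n^3 - n + 2

Write f(n) = an^3 + bn^2 + cn + d. Substituting each data point gives a linear system:
  8a + 4b + 2c + d = -24
  27a + 9b + 3c + d = -82
  64a + 16b + 4c + d = -194
  125a + 25b + 5c + d = -378
Solving the system yields a = -3, b = 0, c = -1, d = 2.
So f(n) = -3n³ - n + 2.
Check: f(3) = -82. ✓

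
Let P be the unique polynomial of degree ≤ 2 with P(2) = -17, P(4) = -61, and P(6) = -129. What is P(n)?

Write P(n) = an^2 + bn + c. Substituting each data point gives a linear system:
  4a + 2b + c = -17
  16a + 4b + c = -61
  36a + 6b + c = -129
Solving the system yields a = -3, b = -4, c = 3.
So P(n) = -3n^2 - 4n + 3.
Check: P(6) = -129. ✓

P(n) = -3n^2 - 4n + 3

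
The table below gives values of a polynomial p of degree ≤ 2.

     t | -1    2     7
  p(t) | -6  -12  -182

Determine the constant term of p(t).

Write p(t) = at^2 + bt + c. Substituting each data point gives a linear system:
  a - b + c = -6
  4a + 2b + c = -12
  49a + 7b + c = -182
Solving the system yields a = -4, b = 2, c = 0.
So p(t) = -4t^2 + 2t.
The constant term is 0.

0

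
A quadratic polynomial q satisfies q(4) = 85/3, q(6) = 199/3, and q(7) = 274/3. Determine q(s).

Write q(s) = as^2 + bs + c. Substituting each data point gives a linear system:
  16a + 4b + c = 85/3
  36a + 6b + c = 199/3
  49a + 7b + c = 274/3
Solving the system yields a = 2, b = -1, c = 1/3.
So q(s) = 2s^2 - s + 1/3.
Check: q(6) = 199/3. ✓

q(s) = 2s^2 - s + 1/3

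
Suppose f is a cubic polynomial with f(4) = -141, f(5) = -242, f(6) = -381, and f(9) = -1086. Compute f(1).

-6

Write f(x) = ax^3 + bx^2 + cx + d. Substituting each data point gives a linear system:
  64a + 16b + 4c + d = -141
  125a + 25b + 5c + d = -242
  216a + 36b + 6c + d = -381
  729a + 81b + 9c + d = -1086
Solving the system yields a = -1, b = -4, c = -4, d = 3.
So f(x) = -x³ - 4x² - 4x + 3.
Then f(1) = -6.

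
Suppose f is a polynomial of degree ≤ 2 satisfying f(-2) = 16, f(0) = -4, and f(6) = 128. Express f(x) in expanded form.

f(x) = 4x^2 - 2x - 4

Write f(x) = ax^2 + bx + c. Substituting each data point gives a linear system:
  4a - 2b + c = 16
  c = -4
  36a + 6b + c = 128
Solving the system yields a = 4, b = -2, c = -4.
So f(x) = 4x^2 - 2x - 4.
Check: f(6) = 128. ✓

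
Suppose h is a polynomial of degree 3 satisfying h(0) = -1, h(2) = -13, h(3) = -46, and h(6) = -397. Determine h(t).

h(t) = -2t^3 + t^2 - 1

Write h(t) = at^3 + bt^2 + ct + d. Substituting each data point gives a linear system:
  d = -1
  8a + 4b + 2c + d = -13
  27a + 9b + 3c + d = -46
  216a + 36b + 6c + d = -397
Solving the system yields a = -2, b = 1, c = 0, d = -1.
So h(t) = -2t^3 + t^2 - 1.
Check: h(0) = -1. ✓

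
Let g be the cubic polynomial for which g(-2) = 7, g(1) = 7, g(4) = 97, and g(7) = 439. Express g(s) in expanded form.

g(s) = s^3 + 2s^2 - s + 5

Write g(s) = as^3 + bs^2 + cs + d. Substituting each data point gives a linear system:
  -8a + 4b - 2c + d = 7
  a + b + c + d = 7
  64a + 16b + 4c + d = 97
  343a + 49b + 7c + d = 439
Solving the system yields a = 1, b = 2, c = -1, d = 5.
So g(s) = s^3 + 2s^2 - s + 5.
Check: g(-2) = 7. ✓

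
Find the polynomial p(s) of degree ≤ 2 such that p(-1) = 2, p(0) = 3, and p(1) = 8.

Using the Lagrange interpolation formula with nodes -1, 0, 1:
  L_0(s) = s(s - 1) / 2
  L_1(s) = (s + 1)(s - 1) / -1
  L_2(s) = (s + 1)s / 2
Then p(s) = 2·L_0(s) + 3·L_1(s) + 8·L_2(s).
Expanding and collecting terms gives p(s) = 2s^2 + 3s + 3.
Check: p(0) = 3. ✓

p(s) = 2s^2 + 3s + 3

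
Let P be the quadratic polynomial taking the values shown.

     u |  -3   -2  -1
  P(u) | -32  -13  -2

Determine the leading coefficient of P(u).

-4

Write P(u) = au^2 + bu + c. Substituting each data point gives a linear system:
  9a - 3b + c = -32
  4a - 2b + c = -13
  a - b + c = -2
Solving the system yields a = -4, b = -1, c = 1.
So P(u) = -4u² - u + 1.
The leading coefficient is -4.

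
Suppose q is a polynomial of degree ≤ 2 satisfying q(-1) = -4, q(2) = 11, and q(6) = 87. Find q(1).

2

Write q(t) = at^2 + bt + c. Substituting each data point gives a linear system:
  a - b + c = -4
  4a + 2b + c = 11
  36a + 6b + c = 87
Solving the system yields a = 2, b = 3, c = -3.
So q(t) = 2t² + 3t - 3.
Then q(1) = 2.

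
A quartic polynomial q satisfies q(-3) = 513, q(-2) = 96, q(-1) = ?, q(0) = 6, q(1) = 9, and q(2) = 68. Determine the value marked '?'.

5

The 5 known points determine the degree-4 polynomial uniquely.
Write q(n) = an^4 + bn^3 + cn^2 + dn + e. Substituting each data point gives a linear system:
  81a - 27b + 9c - 3d + e = 513
  16a - 8b + 4c - 2d + e = 96
  e = 6
  a + b + c + d + e = 9
  16a + 8b + 4c + 2d + e = 68
Solving the system yields a = 6, b = -3, c = -5, d = 5, e = 6.
So q(n) = 6n^4 - 3n^3 - 5n^2 + 5n + 6.
Then q(-1) = 5.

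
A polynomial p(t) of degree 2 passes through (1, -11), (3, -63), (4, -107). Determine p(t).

Write p(t) = at^2 + bt + c. Substituting each data point gives a linear system:
  a + b + c = -11
  9a + 3b + c = -63
  16a + 4b + c = -107
Solving the system yields a = -6, b = -2, c = -3.
So p(t) = -6t^2 - 2t - 3.
Check: p(1) = -11. ✓

p(t) = -6t^2 - 2t - 3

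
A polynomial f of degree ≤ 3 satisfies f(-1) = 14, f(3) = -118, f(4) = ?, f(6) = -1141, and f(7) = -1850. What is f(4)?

The 4 known points determine the degree-3 polynomial uniquely.
Write f(x) = ax^3 + bx^2 + cx + d. Substituting each data point gives a linear system:
  -a + b - c + d = 14
  27a + 9b + 3c + d = -118
  216a + 36b + 6c + d = -1141
  343a + 49b + 7c + d = -1850
Solving the system yields a = -6, b = 4, c = 1, d = 5.
So f(x) = -6x^3 + 4x^2 + x + 5.
Then f(4) = -311.

-311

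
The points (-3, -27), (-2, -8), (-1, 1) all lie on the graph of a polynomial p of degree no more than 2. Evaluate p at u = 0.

0

Using the Lagrange interpolation formula with nodes -3, -2, -1:
  L_0(u) = (u + 2)(u + 1) / 2
  L_1(u) = (u + 3)(u + 1) / -1
  L_2(u) = (u + 3)(u + 2) / 2
Then p(u) = -27·L_0(u) - 8·L_1(u) + 1·L_2(u).
Expanding and collecting terms gives p(u) = -5u^2 - 6u.
Evaluating at u = 0: p(0) = 0.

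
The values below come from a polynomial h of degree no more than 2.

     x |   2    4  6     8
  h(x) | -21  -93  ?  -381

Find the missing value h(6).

On equispaced nodes a degree-2 polynomial has vanishing third forward difference, so
  - h(2) + 3·h(4) - 3·h(6) + h(8) = 0.
Substituting the known values and solving for h(6):
  -3·h(6) = 639
  h(6) = -213.

-213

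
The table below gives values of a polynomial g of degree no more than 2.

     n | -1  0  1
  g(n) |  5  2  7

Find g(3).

41

Using the Lagrange interpolation formula with nodes -1, 0, 1:
  L_0(n) = n(n - 1) / 2
  L_1(n) = (n + 1)(n - 1) / -1
  L_2(n) = (n + 1)n / 2
Then g(n) = 5·L_0(n) + 2·L_1(n) + 7·L_2(n).
Expanding and collecting terms gives g(n) = 4n^2 + n + 2.
Evaluating at n = 3: g(3) = 41.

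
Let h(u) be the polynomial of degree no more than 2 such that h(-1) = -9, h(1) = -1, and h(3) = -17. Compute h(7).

-121

Using the Lagrange interpolation formula with nodes -1, 1, 3:
  L_0(u) = (u - 1)(u - 3) / 8
  L_1(u) = (u + 1)(u - 3) / -4
  L_2(u) = (u + 1)(u - 1) / 8
Then h(u) = -9·L_0(u) - 1·L_1(u) - 17·L_2(u).
Expanding and collecting terms gives h(u) = -3u^2 + 4u - 2.
Evaluating at u = 7: h(7) = -121.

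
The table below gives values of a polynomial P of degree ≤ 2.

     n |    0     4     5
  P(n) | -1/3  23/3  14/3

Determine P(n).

Using the Lagrange interpolation formula with nodes 0, 4, 5:
  L_0(n) = (n - 4)(n - 5) / 20
  L_1(n) = n(n - 5) / -4
  L_2(n) = n(n - 4) / 5
Then P(n) = -1/3·L_0(n) + 23/3·L_1(n) + 14/3·L_2(n).
Expanding and collecting terms gives P(n) = -n^2 + 6n - 1/3.
Check: P(0) = -1/3. ✓

P(n) = -n^2 + 6n - 1/3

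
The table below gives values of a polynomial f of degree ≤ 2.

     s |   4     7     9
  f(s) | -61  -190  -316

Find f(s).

f(s) = -4s^2 + s - 1

Using the Lagrange interpolation formula with nodes 4, 7, 9:
  L_0(s) = (s - 7)(s - 9) / 15
  L_1(s) = (s - 4)(s - 9) / -6
  L_2(s) = (s - 4)(s - 7) / 10
Then f(s) = -61·L_0(s) - 190·L_1(s) - 316·L_2(s).
Expanding and collecting terms gives f(s) = -4s^2 + s - 1.
Check: f(9) = -316. ✓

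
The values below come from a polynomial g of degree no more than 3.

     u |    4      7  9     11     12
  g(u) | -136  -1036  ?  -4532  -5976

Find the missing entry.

The 4 known points determine the degree-3 polynomial uniquely.
Write g(u) = au^3 + bu^2 + cu + d. Substituting each data point gives a linear system:
  64a + 16b + 4c + d = -136
  343a + 49b + 7c + d = -1036
  1331a + 121b + 11c + d = -4532
  1728a + 144b + 12c + d = -5976
Solving the system yields a = -4, b = 6, c = 6, d = 0.
So g(u) = -4u^3 + 6u^2 + 6u.
Then g(9) = -2376.

-2376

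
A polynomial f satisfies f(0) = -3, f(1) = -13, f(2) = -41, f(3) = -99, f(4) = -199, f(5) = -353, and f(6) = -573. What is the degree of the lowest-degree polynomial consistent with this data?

Forward differences of the values at s = 0, 1, 2, 3, 4, 5, 6:
  f  : -3  -13  -41  -99  -199  -353  -573
  Δ  : -10  -28  -58  -100  -154  -220
  Δ^2: -18  -30  -42  -54  -66
  Δ^3: -12  -12  -12  -12
  Δ^4: 0  0  0
  Δ^5: 0  0
  Δ^6: 0
The third differences are constant (-12) and nonzero, while all higher differences vanish, so the minimal degree is 3.

3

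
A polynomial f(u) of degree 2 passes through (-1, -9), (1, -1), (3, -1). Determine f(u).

f(u) = -u^2 + 4u - 4

Write f(u) = au^2 + bu + c. Substituting each data point gives a linear system:
  a - b + c = -9
  a + b + c = -1
  9a + 3b + c = -1
Solving the system yields a = -1, b = 4, c = -4.
So f(u) = -u^2 + 4u - 4.
Check: f(1) = -1. ✓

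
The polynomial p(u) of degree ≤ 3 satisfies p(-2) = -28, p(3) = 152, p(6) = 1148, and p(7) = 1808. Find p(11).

Using the Lagrange interpolation formula with nodes -2, 3, 6, 7:
  L_0(u) = (u - 3)(u - 6)(u - 7) / -360
  L_1(u) = (u + 2)(u - 6)(u - 7) / 60
  L_2(u) = (u + 2)(u - 3)(u - 7) / -24
  L_3(u) = (u + 2)(u - 3)(u - 6) / 36
Then p(u) = -28·L_0(u) + 152·L_1(u) + 1148·L_2(u) + 1808·L_3(u).
Expanding and collecting terms gives p(u) = 5u^3 + 2u^2 - u + 2.
Evaluating at u = 11: p(11) = 6888.

6888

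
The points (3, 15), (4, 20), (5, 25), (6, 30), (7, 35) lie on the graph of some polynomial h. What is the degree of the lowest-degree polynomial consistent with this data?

Forward differences of the values at x = 3, 4, 5, 6, 7:
  h  : 15  20  25  30  35
  Δ  : 5  5  5  5
  Δ^2: 0  0  0
  Δ^3: 0  0
  Δ^4: 0
The first differences are constant (5) and nonzero, while all higher differences vanish, so the minimal degree is 1.

1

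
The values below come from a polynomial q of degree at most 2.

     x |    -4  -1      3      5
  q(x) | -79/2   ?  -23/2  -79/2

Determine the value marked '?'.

The 3 known points determine the degree-2 polynomial uniquely.
Write q(x) = ax^2 + bx + c. Substituting each data point gives a linear system:
  16a - 4b + c = -79/2
  9a + 3b + c = -23/2
  25a + 5b + c = -79/2
Solving the system yields a = -2, b = 2, c = 1/2.
So q(x) = -2x^2 + 2x + 1/2.
Then q(-1) = -7/2.

-7/2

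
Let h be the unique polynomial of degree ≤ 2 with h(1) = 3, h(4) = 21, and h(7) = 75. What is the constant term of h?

5

Write h(s) = as^2 + bs + c. Substituting each data point gives a linear system:
  a + b + c = 3
  16a + 4b + c = 21
  49a + 7b + c = 75
Solving the system yields a = 2, b = -4, c = 5.
So h(s) = 2s^2 - 4s + 5.
The constant term is 5.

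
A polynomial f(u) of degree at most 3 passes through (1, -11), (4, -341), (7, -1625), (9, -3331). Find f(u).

Write f(u) = au^3 + bu^2 + cu + d. Substituting each data point gives a linear system:
  a + b + c + d = -11
  64a + 16b + 4c + d = -341
  343a + 49b + 7c + d = -1625
  729a + 81b + 9c + d = -3331
Solving the system yields a = -4, b = -5, c = -1, d = -1.
So f(u) = -4u³ - 5u² - u - 1.
Check: f(9) = -3331. ✓

f(u) = -4u^3 - 5u^2 - u - 1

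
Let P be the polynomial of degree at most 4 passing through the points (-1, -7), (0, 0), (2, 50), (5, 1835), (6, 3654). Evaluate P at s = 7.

Using the Lagrange interpolation formula with nodes -1, 0, 2, 5, 6:
  L_0(s) = s(s - 2)(s - 5)(s - 6) / 126
  L_1(s) = (s + 1)(s - 2)(s - 5)(s - 6) / -60
  L_2(s) = (s + 1)s(s - 5)(s - 6) / 72
  L_3(s) = (s + 1)s(s - 2)(s - 6) / -90
  L_4(s) = (s + 1)s(s - 2)(s - 5) / 168
Then P(s) = -7·L_0(s) + 0·L_1(s) + 50·L_2(s) + 1835·L_3(s) + 3654·L_4(s).
Expanding and collecting terms gives P(s) = 2s^4 + 6s^3 - 6s^2 - 3s.
Evaluating at s = 7: P(7) = 6545.

6545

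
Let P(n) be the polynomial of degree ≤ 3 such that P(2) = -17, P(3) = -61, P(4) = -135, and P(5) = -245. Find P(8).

Write P(n) = an^3 + bn^2 + cn + d. Substituting each data point gives a linear system:
  8a + 4b + 2c + d = -17
  27a + 9b + 3c + d = -61
  64a + 16b + 4c + d = -135
  125a + 25b + 5c + d = -245
Solving the system yields a = -1, b = -6, c = 5, d = 5.
So P(n) = -n^3 - 6n^2 + 5n + 5.
Then P(8) = -851.

-851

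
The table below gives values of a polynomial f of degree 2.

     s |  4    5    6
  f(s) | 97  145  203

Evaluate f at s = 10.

Using the Lagrange interpolation formula with nodes 4, 5, 6:
  L_0(s) = (s - 5)(s - 6) / 2
  L_1(s) = (s - 4)(s - 6) / -1
  L_2(s) = (s - 4)(s - 5) / 2
Then f(s) = 97·L_0(s) + 145·L_1(s) + 203·L_2(s).
Expanding and collecting terms gives f(s) = 5s^2 + 3s + 5.
Evaluating at s = 10: f(10) = 535.

535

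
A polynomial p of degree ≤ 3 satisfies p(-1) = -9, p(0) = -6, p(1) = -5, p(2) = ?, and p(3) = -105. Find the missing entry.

On equispaced nodes a degree-3 polynomial has vanishing fourth forward difference, so
  p(-1) - 4·p(0) + 6·p(1) - 4·p(2) + p(3) = 0.
Substituting the known values and solving for p(2):
  -4·p(2) = 120
  p(2) = -30.

-30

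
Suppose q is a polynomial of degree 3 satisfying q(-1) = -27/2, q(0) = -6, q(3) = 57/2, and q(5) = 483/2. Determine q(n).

q(n) = 3n^3 - 5n^2 - (1/2)n - 6

Write q(n) = an^3 + bn^2 + cn + d. Substituting each data point gives a linear system:
  -a + b - c + d = -27/2
  d = -6
  27a + 9b + 3c + d = 57/2
  125a + 25b + 5c + d = 483/2
Solving the system yields a = 3, b = -5, c = -1/2, d = -6.
So q(n) = 3n^3 - 5n^2 - (1/2)n - 6.
Check: q(3) = 57/2. ✓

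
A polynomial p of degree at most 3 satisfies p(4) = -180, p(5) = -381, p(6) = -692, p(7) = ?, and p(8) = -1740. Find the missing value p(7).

The 4 known points determine the degree-3 polynomial uniquely.
Write p(n) = an^3 + bn^2 + cn + d. Substituting each data point gives a linear system:
  64a + 16b + 4c + d = -180
  125a + 25b + 5c + d = -381
  216a + 36b + 6c + d = -692
  512a + 64b + 8c + d = -1740
Solving the system yields a = -4, b = 5, c = -2, d = 4.
So p(n) = -4n^3 + 5n^2 - 2n + 4.
Then p(7) = -1137.

-1137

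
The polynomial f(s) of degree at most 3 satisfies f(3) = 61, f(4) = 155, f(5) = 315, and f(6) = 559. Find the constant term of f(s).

-5

Write f(s) = as^3 + bs^2 + cs + d. Substituting each data point gives a linear system:
  27a + 9b + 3c + d = 61
  64a + 16b + 4c + d = 155
  125a + 25b + 5c + d = 315
  216a + 36b + 6c + d = 559
Solving the system yields a = 3, b = -3, c = 4, d = -5.
So f(s) = 3s^3 - 3s^2 + 4s - 5.
The constant term is -5.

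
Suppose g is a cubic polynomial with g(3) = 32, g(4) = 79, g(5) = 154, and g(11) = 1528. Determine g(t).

Using the Lagrange interpolation formula with nodes 3, 4, 5, 11:
  L_0(t) = (t - 4)(t - 5)(t - 11) / -16
  L_1(t) = (t - 3)(t - 5)(t - 11) / 7
  L_2(t) = (t - 3)(t - 4)(t - 11) / -12
  L_3(t) = (t - 3)(t - 4)(t - 5) / 336
Then g(t) = 32·L_0(t) + 79·L_1(t) + 154·L_2(t) + 1528·L_3(t).
Expanding and collecting terms gives g(t) = t^3 + 2t^2 - 4t - 1.
Check: g(5) = 154. ✓

g(t) = t^3 + 2t^2 - 4t - 1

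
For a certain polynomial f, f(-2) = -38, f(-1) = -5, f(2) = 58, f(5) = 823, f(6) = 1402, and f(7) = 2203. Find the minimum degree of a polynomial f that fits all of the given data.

Divided differences on the nodes -2, -1, 2, 5, 6, 7:
  order 0: -38  -5  58  823  1402  2203
  order 1: 33  21  255  579  801
  order 2: -3  39  81  111
  order 3: 6  6  6
  order 4: 0  0
  order 5: 0
The order-3 divided differences are all 6 (nonzero) and every higher order vanishes, so the data lies on a polynomial of degree exactly 3.

3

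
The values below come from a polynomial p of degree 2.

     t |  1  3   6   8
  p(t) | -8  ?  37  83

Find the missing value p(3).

The 3 known points determine the degree-2 polynomial uniquely.
Write p(t) = at^2 + bt + c. Substituting each data point gives a linear system:
  a + b + c = -8
  36a + 6b + c = 37
  64a + 8b + c = 83
Solving the system yields a = 2, b = -5, c = -5.
So p(t) = 2t² - 5t - 5.
Then p(3) = -2.

-2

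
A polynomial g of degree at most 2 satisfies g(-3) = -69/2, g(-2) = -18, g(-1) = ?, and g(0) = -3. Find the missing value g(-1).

On equispaced nodes a degree-2 polynomial has vanishing third forward difference, so
  - g(-3) + 3·g(-2) - 3·g(-1) + g(0) = 0.
Substituting the known values and solving for g(-1):
  -3·g(-1) = 45/2
  g(-1) = -15/2.

-15/2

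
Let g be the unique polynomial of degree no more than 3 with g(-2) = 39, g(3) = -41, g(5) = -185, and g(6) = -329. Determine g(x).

g(x) = -2x^3 + 4x^2 - 6x - 5

Write g(x) = ax^3 + bx^2 + cx + d. Substituting each data point gives a linear system:
  -8a + 4b - 2c + d = 39
  27a + 9b + 3c + d = -41
  125a + 25b + 5c + d = -185
  216a + 36b + 6c + d = -329
Solving the system yields a = -2, b = 4, c = -6, d = -5.
So g(x) = -2x³ + 4x² - 6x - 5.
Check: g(-2) = 39. ✓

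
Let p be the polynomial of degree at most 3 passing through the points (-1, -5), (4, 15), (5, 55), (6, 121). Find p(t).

p(t) = t^3 - 2t^2 - 3t - 5

Write p(t) = at^3 + bt^2 + ct + d. Substituting each data point gives a linear system:
  -a + b - c + d = -5
  64a + 16b + 4c + d = 15
  125a + 25b + 5c + d = 55
  216a + 36b + 6c + d = 121
Solving the system yields a = 1, b = -2, c = -3, d = -5.
So p(t) = t³ - 2t² - 3t - 5.
Check: p(6) = 121. ✓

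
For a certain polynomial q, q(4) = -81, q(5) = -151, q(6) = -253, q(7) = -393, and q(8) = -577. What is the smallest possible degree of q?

Forward differences of the values at s = 4, 5, 6, 7, 8:
  q  : -81  -151  -253  -393  -577
  Δ  : -70  -102  -140  -184
  Δ^2: -32  -38  -44
  Δ^3: -6  -6
  Δ^4: 0
The third differences are constant (-6) and nonzero, while all higher differences vanish, so the minimal degree is 3.

3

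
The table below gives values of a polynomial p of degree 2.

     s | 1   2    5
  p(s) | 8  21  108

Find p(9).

Write p(s) = as^2 + bs + c. Substituting each data point gives a linear system:
  a + b + c = 8
  4a + 2b + c = 21
  25a + 5b + c = 108
Solving the system yields a = 4, b = 1, c = 3.
So p(s) = 4s^2 + s + 3.
Then p(9) = 336.

336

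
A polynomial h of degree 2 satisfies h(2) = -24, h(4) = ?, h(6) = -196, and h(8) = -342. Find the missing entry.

-90

On equispaced nodes a degree-2 polynomial has vanishing third forward difference, so
  - h(2) + 3·h(4) - 3·h(6) + h(8) = 0.
Substituting the known values and solving for h(4):
  3·h(4) = -270
  h(4) = -90.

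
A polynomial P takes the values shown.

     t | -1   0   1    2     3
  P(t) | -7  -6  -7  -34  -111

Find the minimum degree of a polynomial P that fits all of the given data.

3

Forward differences of the values at t = -1, 0, 1, 2, 3:
  P  : -7  -6  -7  -34  -111
  Δ  : 1  -1  -27  -77
  Δ^2: -2  -26  -50
  Δ^3: -24  -24
  Δ^4: 0
The third differences are constant (-24) and nonzero, while all higher differences vanish, so the minimal degree is 3.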